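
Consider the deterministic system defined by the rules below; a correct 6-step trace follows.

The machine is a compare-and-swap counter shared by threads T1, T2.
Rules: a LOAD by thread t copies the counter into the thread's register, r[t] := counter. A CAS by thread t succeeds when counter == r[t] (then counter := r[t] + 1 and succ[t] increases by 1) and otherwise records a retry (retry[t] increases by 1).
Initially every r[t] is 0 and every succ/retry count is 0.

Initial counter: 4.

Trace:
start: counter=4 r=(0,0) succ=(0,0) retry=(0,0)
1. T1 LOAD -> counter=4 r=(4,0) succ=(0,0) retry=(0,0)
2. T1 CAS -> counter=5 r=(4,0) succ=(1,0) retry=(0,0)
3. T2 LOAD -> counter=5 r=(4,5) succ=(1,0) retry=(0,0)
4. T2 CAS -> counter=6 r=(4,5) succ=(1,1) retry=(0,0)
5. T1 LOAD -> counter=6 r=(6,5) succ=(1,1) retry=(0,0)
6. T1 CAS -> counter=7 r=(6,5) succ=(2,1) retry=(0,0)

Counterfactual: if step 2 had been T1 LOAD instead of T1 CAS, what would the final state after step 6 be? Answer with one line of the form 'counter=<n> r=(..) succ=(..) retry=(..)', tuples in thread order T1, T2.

counter=6 r=(5,4) succ=(1,1) retry=(0,0)

(re-executing from step 2 with the substitution; state before step 2: counter=4 r=(4,0) succ=(0,0) retry=(0,0))
2. T1 LOAD -> counter=4 r=(4,0) succ=(0,0) retry=(0,0)
3. T2 LOAD -> counter=4 r=(4,4) succ=(0,0) retry=(0,0)
4. T2 CAS -> counter=5 r=(4,4) succ=(0,1) retry=(0,0)
5. T1 LOAD -> counter=5 r=(5,4) succ=(0,1) retry=(0,0)
6. T1 CAS -> counter=6 r=(5,4) succ=(1,1) retry=(0,0)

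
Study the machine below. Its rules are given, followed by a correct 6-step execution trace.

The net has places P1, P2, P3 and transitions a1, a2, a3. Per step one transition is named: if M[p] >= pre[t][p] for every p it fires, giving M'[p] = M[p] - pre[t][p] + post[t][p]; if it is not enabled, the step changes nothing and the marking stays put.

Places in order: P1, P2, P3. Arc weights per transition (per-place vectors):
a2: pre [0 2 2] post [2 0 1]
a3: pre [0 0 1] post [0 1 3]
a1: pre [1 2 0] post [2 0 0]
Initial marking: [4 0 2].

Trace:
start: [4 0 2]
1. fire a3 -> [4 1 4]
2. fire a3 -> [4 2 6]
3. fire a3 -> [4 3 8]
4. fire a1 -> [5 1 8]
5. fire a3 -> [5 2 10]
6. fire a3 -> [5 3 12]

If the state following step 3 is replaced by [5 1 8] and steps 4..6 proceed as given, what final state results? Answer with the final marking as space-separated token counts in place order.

5 3 12

state after step 3 := [5 1 8]
4. fire a1 -> [5 1 8]
5. fire a3 -> [5 2 10]
6. fire a3 -> [5 3 12]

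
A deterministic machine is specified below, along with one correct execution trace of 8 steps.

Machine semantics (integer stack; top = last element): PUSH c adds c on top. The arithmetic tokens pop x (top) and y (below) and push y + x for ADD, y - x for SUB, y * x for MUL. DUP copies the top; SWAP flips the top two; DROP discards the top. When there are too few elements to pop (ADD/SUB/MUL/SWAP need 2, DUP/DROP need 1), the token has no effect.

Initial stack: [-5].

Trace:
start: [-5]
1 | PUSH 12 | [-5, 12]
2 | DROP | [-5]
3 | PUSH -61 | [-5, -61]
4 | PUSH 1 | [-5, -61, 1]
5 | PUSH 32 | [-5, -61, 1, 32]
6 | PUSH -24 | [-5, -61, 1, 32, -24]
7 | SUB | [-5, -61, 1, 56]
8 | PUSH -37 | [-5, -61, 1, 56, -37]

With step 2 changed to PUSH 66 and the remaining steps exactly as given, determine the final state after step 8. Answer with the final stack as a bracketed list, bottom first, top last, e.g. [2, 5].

[-5, 12, 66, -61, 1, 56, -37]

(re-executing from step 2 with the substitution; state before step 2: [-5, 12])
2 | PUSH 66 | [-5, 12, 66]
3 | PUSH -61 | [-5, 12, 66, -61]
4 | PUSH 1 | [-5, 12, 66, -61, 1]
5 | PUSH 32 | [-5, 12, 66, -61, 1, 32]
6 | PUSH -24 | [-5, 12, 66, -61, 1, 32, -24]
7 | SUB | [-5, 12, 66, -61, 1, 56]
8 | PUSH -37 | [-5, 12, 66, -61, 1, 56, -37]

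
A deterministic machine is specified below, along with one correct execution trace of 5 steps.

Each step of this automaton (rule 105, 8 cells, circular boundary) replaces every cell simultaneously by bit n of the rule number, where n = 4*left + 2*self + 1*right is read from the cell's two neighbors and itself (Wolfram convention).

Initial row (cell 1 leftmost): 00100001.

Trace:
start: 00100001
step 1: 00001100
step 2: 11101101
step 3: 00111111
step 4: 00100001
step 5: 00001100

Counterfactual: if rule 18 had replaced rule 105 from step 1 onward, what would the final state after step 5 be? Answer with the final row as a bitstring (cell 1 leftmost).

11000000

(re-executing steps 1..5 under rule 18; state before step 1: 00100001)
step 1: 11010010
step 2: 00001100
step 3: 00010010
step 4: 00101101
step 5: 11000000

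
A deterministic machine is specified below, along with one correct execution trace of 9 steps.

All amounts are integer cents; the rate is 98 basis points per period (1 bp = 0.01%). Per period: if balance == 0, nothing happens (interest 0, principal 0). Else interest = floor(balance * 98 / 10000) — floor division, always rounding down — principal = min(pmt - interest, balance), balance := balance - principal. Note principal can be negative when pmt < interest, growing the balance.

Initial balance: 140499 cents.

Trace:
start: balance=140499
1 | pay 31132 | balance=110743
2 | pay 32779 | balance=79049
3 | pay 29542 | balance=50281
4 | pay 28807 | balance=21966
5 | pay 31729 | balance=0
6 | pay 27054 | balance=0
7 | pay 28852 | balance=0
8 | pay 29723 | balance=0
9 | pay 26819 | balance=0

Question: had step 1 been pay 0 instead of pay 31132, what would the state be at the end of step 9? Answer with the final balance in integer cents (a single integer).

0

(re-executing from step 1 with the substitution; state before step 1: balance=140499)
1 | pay 0 | balance=141875
2 | pay 32779 | balance=110486
3 | pay 29542 | balance=82026
4 | pay 28807 | balance=54022
5 | pay 31729 | balance=22822
6 | pay 27054 | balance=0
7 | pay 28852 | balance=0
8 | pay 29723 | balance=0
9 | pay 26819 | balance=0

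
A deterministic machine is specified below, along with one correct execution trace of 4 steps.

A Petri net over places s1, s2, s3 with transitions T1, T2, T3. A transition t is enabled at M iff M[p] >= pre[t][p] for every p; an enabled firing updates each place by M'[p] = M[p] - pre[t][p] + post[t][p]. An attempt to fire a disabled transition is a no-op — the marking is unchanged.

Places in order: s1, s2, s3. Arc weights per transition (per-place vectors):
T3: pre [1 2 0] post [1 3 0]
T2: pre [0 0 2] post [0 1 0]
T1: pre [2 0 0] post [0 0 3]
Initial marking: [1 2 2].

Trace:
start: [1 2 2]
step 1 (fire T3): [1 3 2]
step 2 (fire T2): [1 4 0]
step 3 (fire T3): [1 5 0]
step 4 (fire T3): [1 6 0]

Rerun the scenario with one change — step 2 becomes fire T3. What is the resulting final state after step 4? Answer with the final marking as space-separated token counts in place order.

(re-executing from step 2 with the substitution; state before step 2: [1 3 2])
step 2 (fire T3): [1 4 2]
step 3 (fire T3): [1 5 2]
step 4 (fire T3): [1 6 2]

1 6 2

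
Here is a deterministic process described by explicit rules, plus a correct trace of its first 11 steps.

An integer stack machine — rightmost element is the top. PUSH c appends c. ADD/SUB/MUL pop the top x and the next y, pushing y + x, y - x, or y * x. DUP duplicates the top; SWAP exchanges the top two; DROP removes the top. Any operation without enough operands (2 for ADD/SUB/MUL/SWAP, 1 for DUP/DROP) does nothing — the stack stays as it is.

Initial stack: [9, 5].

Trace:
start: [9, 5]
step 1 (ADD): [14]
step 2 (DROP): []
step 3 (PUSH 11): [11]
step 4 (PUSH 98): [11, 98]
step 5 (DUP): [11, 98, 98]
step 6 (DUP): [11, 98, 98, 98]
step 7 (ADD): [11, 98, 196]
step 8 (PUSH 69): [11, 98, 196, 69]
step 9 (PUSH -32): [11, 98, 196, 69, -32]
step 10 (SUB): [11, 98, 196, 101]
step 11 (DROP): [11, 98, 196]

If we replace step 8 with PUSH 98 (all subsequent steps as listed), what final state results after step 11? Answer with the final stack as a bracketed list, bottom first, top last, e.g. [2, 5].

(re-executing from step 8 with the substitution; state before step 8: [11, 98, 196])
step 8 (PUSH 98): [11, 98, 196, 98]
step 9 (PUSH -32): [11, 98, 196, 98, -32]
step 10 (SUB): [11, 98, 196, 130]
step 11 (DROP): [11, 98, 196]

[11, 98, 196]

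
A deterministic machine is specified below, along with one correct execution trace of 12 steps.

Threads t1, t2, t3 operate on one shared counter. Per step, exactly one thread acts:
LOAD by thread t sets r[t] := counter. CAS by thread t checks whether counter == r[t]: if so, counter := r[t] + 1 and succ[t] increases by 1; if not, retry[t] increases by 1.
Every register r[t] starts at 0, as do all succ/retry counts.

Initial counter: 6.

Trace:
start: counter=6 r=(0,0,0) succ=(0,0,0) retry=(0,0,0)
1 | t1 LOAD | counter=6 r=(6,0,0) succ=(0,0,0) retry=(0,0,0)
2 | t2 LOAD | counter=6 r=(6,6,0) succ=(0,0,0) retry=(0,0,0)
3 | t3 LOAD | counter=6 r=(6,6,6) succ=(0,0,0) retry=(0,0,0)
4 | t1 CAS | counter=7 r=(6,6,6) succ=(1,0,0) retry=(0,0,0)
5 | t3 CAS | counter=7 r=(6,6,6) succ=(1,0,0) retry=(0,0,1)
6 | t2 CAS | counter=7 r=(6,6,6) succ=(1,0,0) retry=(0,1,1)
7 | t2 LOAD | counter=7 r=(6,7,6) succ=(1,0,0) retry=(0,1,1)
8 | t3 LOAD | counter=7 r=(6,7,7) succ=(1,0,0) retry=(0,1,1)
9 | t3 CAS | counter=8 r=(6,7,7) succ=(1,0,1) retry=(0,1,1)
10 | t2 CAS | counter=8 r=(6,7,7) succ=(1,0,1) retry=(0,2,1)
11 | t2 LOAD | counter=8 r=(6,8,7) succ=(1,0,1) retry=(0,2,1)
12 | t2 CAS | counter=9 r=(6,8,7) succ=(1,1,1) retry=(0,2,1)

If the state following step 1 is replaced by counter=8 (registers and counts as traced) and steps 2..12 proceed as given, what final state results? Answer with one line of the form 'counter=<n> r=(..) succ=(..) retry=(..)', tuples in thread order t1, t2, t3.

counter=11 r=(6,10,9) succ=(0,1,2) retry=(1,2,0)

state after step 1 := counter=8 r=(6,0,0) succ=(0,0,0) retry=(0,0,0)
2 | t2 LOAD | counter=8 r=(6,8,0) succ=(0,0,0) retry=(0,0,0)
3 | t3 LOAD | counter=8 r=(6,8,8) succ=(0,0,0) retry=(0,0,0)
4 | t1 CAS | counter=8 r=(6,8,8) succ=(0,0,0) retry=(1,0,0)
5 | t3 CAS | counter=9 r=(6,8,8) succ=(0,0,1) retry=(1,0,0)
6 | t2 CAS | counter=9 r=(6,8,8) succ=(0,0,1) retry=(1,1,0)
7 | t2 LOAD | counter=9 r=(6,9,8) succ=(0,0,1) retry=(1,1,0)
8 | t3 LOAD | counter=9 r=(6,9,9) succ=(0,0,1) retry=(1,1,0)
9 | t3 CAS | counter=10 r=(6,9,9) succ=(0,0,2) retry=(1,1,0)
10 | t2 CAS | counter=10 r=(6,9,9) succ=(0,0,2) retry=(1,2,0)
11 | t2 LOAD | counter=10 r=(6,10,9) succ=(0,0,2) retry=(1,2,0)
12 | t2 CAS | counter=11 r=(6,10,9) succ=(0,1,2) retry=(1,2,0)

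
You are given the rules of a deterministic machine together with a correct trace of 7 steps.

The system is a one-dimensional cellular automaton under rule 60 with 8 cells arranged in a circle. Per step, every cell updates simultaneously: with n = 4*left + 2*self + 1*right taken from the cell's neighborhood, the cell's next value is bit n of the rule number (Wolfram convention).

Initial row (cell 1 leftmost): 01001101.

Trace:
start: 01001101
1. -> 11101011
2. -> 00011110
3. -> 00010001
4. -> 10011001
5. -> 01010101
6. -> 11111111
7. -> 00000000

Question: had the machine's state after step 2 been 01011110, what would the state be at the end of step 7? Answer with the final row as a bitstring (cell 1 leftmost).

01100110

state after step 2 := 01011110
3. -> 01110001
4. -> 11001001
5. -> 00101101
6. -> 10111011
7. -> 01100110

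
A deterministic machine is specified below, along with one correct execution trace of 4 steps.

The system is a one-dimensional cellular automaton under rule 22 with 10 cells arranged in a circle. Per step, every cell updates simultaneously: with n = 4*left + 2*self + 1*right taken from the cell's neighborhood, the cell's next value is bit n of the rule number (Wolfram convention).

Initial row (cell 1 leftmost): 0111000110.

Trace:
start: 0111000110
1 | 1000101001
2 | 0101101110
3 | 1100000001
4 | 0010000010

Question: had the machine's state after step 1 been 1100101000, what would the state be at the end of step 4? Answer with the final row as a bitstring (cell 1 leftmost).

state after step 1 := 1100101000
2 | 0011101101
3 | 1100000001
4 | 0010000010

0010000010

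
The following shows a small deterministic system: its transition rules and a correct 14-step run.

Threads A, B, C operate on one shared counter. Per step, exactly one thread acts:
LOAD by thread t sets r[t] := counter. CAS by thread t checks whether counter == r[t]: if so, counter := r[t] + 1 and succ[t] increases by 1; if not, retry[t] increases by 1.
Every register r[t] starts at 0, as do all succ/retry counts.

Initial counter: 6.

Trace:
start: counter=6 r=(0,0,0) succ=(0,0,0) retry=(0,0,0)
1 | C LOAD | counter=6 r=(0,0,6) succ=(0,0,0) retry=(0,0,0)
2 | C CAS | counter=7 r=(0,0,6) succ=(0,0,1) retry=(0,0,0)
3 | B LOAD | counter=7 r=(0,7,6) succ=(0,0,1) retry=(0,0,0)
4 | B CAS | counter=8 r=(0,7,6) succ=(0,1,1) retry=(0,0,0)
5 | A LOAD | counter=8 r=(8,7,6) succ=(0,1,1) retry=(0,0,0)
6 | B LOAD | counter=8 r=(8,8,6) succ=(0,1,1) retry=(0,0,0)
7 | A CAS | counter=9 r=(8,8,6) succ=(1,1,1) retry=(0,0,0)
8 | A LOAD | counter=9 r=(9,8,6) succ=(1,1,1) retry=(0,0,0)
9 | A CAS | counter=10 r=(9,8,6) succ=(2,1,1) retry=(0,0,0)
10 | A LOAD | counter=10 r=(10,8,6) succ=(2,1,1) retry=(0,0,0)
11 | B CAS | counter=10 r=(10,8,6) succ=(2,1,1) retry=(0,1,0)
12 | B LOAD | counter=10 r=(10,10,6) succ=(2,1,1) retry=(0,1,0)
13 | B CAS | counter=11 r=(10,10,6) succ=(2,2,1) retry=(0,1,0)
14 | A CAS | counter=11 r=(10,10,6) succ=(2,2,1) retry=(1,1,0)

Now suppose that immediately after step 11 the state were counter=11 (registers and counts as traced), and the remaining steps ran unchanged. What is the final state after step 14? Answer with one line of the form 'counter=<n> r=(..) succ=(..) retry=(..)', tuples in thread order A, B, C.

state after step 11 := counter=11 r=(10,8,6) succ=(2,1,1) retry=(0,1,0)
12 | B LOAD | counter=11 r=(10,11,6) succ=(2,1,1) retry=(0,1,0)
13 | B CAS | counter=12 r=(10,11,6) succ=(2,2,1) retry=(0,1,0)
14 | A CAS | counter=12 r=(10,11,6) succ=(2,2,1) retry=(1,1,0)

counter=12 r=(10,11,6) succ=(2,2,1) retry=(1,1,0)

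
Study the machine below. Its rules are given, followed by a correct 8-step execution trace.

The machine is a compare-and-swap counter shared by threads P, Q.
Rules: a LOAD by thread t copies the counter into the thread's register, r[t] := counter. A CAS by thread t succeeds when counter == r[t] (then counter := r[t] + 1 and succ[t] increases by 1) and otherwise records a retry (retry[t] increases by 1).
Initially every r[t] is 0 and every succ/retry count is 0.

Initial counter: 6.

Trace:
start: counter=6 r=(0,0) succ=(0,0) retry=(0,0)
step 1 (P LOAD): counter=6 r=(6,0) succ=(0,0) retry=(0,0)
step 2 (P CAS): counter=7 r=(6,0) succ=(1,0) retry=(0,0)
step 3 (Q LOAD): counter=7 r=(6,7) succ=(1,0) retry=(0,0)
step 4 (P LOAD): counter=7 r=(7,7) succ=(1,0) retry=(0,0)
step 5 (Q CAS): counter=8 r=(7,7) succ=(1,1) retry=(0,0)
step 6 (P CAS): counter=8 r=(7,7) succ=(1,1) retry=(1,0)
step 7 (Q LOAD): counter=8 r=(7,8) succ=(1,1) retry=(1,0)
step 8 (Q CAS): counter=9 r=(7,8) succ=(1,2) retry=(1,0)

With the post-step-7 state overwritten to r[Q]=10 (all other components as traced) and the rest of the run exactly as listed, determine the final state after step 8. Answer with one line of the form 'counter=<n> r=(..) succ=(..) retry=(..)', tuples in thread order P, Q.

counter=8 r=(7,10) succ=(1,1) retry=(1,1)

state after step 7 := counter=8 r=(7,10) succ=(1,1) retry=(1,0)
step 8 (Q CAS): counter=8 r=(7,10) succ=(1,1) retry=(1,1)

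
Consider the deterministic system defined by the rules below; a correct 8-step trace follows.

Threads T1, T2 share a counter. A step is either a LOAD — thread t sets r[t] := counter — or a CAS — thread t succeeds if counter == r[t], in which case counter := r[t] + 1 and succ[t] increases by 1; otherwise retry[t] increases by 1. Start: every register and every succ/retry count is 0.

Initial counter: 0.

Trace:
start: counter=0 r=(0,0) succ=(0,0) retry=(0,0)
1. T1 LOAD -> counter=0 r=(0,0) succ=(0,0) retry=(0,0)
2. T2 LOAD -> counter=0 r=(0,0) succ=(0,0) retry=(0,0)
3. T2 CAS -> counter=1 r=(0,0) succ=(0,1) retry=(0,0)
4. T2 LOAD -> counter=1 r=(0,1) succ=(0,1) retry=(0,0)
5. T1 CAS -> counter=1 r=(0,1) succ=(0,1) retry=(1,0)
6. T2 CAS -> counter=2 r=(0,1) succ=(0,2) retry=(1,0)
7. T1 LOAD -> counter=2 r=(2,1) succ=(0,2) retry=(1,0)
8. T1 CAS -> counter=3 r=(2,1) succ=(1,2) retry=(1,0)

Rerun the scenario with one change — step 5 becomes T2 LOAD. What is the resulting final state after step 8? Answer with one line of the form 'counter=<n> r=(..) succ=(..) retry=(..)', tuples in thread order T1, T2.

counter=3 r=(2,1) succ=(1,2) retry=(0,0)

(re-executing from step 5 with the substitution; state before step 5: counter=1 r=(0,1) succ=(0,1) retry=(0,0))
5. T2 LOAD -> counter=1 r=(0,1) succ=(0,1) retry=(0,0)
6. T2 CAS -> counter=2 r=(0,1) succ=(0,2) retry=(0,0)
7. T1 LOAD -> counter=2 r=(2,1) succ=(0,2) retry=(0,0)
8. T1 CAS -> counter=3 r=(2,1) succ=(1,2) retry=(0,0)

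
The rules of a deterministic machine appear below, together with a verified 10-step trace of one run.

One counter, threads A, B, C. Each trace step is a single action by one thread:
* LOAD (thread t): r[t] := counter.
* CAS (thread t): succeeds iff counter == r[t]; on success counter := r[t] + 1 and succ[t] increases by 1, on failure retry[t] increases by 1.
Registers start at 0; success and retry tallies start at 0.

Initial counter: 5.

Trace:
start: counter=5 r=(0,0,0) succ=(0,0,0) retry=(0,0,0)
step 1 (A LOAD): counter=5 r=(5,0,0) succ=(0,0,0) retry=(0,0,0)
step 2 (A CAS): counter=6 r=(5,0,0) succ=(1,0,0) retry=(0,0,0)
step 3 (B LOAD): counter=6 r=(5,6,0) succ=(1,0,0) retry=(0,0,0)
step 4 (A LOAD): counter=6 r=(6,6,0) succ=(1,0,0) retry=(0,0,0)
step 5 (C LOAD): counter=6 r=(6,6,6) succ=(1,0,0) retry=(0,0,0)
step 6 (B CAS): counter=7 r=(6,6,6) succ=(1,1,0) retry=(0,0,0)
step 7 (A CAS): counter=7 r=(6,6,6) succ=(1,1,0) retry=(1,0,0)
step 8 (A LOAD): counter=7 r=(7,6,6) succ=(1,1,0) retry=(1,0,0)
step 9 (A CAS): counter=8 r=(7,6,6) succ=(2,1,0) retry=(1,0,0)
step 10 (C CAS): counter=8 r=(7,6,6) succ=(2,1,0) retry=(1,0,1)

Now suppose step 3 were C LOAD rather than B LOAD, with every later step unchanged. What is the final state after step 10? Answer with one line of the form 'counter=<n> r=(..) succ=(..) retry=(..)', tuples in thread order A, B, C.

(re-executing from step 3 with the substitution; state before step 3: counter=6 r=(5,0,0) succ=(1,0,0) retry=(0,0,0))
step 3 (C LOAD): counter=6 r=(5,0,6) succ=(1,0,0) retry=(0,0,0)
step 4 (A LOAD): counter=6 r=(6,0,6) succ=(1,0,0) retry=(0,0,0)
step 5 (C LOAD): counter=6 r=(6,0,6) succ=(1,0,0) retry=(0,0,0)
step 6 (B CAS): counter=6 r=(6,0,6) succ=(1,0,0) retry=(0,1,0)
step 7 (A CAS): counter=7 r=(6,0,6) succ=(2,0,0) retry=(0,1,0)
step 8 (A LOAD): counter=7 r=(7,0,6) succ=(2,0,0) retry=(0,1,0)
step 9 (A CAS): counter=8 r=(7,0,6) succ=(3,0,0) retry=(0,1,0)
step 10 (C CAS): counter=8 r=(7,0,6) succ=(3,0,0) retry=(0,1,1)

counter=8 r=(7,0,6) succ=(3,0,0) retry=(0,1,1)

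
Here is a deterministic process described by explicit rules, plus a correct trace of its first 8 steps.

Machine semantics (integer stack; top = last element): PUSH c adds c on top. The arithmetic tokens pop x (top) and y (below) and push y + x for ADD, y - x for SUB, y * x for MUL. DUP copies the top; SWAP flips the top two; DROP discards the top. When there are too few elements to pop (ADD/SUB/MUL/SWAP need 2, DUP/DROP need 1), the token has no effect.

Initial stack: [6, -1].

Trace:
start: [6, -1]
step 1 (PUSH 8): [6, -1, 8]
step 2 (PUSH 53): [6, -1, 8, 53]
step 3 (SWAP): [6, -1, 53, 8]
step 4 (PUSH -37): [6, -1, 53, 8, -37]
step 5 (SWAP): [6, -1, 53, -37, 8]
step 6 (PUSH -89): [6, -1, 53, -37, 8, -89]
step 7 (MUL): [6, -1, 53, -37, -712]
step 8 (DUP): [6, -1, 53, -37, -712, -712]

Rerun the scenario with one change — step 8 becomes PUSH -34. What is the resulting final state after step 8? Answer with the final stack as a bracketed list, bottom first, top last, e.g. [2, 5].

[6, -1, 53, -37, -712, -34]

(re-executing from step 8 with the substitution; state before step 8: [6, -1, 53, -37, -712])
step 8 (PUSH -34): [6, -1, 53, -37, -712, -34]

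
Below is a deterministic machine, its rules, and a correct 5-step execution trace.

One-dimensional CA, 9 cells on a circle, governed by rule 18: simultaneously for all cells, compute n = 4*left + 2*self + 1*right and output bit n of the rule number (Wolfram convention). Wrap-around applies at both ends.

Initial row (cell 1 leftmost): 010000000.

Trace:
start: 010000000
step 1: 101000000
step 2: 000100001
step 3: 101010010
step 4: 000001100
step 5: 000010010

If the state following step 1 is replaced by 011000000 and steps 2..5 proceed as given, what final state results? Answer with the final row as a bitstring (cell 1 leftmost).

000010001

state after step 1 := 011000000
step 2: 100100000
step 3: 011010001
step 4: 000001010
step 5: 000010001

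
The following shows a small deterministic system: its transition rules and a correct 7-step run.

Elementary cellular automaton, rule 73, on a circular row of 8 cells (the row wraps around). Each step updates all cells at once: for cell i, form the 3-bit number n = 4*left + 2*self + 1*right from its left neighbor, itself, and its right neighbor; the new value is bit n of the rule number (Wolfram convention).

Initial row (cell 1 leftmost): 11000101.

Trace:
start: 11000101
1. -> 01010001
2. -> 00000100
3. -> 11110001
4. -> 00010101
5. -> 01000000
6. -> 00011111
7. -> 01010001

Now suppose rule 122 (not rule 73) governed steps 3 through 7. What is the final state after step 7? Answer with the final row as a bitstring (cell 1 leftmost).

(re-executing steps 3..7 under rule 122; state before step 3: 00000100)
3. -> 00001010
4. -> 00010101
5. -> 10101010
6. -> 01010101
7. -> 10101010

10101010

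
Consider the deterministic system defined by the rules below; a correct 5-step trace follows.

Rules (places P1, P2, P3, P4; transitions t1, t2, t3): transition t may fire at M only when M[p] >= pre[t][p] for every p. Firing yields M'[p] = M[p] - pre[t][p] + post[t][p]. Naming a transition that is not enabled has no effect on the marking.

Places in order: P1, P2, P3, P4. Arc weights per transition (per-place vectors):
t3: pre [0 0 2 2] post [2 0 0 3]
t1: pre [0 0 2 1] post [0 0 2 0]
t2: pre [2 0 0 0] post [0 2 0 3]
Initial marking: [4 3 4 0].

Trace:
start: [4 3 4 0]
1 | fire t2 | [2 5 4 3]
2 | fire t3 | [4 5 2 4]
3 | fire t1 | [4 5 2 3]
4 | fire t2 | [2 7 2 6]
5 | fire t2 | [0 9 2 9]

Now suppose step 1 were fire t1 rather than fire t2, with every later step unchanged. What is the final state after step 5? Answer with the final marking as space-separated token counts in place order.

(re-executing from step 1 with the substitution; state before step 1: [4 3 4 0])
1 | fire t1 | [4 3 4 0]
2 | fire t3 | [4 3 4 0]
3 | fire t1 | [4 3 4 0]
4 | fire t2 | [2 5 4 3]
5 | fire t2 | [0 7 4 6]

0 7 4 6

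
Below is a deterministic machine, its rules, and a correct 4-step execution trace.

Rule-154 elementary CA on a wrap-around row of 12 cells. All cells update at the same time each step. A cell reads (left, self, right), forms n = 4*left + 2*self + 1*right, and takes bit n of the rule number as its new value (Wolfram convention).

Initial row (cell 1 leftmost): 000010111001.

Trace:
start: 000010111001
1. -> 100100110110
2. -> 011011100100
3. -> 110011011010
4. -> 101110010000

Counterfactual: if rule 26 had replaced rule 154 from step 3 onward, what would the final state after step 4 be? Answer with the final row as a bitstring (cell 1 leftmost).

101101110000

(re-executing steps 3..4 under rule 26; state before step 3: 011011100100)
3. -> 110010011010
4. -> 101101110000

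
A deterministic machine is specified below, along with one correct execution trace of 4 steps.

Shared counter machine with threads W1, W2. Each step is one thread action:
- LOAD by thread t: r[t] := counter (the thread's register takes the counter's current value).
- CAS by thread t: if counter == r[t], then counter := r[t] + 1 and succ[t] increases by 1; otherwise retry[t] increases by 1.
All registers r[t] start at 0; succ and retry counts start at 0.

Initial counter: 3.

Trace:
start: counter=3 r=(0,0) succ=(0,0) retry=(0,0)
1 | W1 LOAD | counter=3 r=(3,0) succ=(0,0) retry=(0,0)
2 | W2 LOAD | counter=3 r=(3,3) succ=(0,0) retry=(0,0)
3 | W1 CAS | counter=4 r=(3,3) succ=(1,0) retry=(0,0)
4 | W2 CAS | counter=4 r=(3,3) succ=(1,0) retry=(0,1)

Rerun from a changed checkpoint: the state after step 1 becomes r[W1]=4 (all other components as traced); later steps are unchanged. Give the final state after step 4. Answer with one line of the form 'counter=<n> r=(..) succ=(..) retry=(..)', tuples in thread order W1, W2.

state after step 1 := counter=3 r=(4,0) succ=(0,0) retry=(0,0)
2 | W2 LOAD | counter=3 r=(4,3) succ=(0,0) retry=(0,0)
3 | W1 CAS | counter=3 r=(4,3) succ=(0,0) retry=(1,0)
4 | W2 CAS | counter=4 r=(4,3) succ=(0,1) retry=(1,0)

counter=4 r=(4,3) succ=(0,1) retry=(1,0)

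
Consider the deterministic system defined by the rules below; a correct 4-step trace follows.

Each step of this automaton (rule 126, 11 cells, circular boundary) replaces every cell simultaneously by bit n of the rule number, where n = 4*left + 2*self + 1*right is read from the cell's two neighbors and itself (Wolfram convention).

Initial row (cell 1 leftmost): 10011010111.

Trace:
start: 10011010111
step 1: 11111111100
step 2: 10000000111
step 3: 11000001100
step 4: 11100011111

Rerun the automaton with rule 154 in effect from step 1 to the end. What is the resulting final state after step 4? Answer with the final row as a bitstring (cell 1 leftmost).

(re-executing steps 1..4 under rule 154; state before step 1: 10011010111)
step 1: 01110000111
step 2: 01101001110
step 3: 11000111101
step 4: 10101111001

10101111001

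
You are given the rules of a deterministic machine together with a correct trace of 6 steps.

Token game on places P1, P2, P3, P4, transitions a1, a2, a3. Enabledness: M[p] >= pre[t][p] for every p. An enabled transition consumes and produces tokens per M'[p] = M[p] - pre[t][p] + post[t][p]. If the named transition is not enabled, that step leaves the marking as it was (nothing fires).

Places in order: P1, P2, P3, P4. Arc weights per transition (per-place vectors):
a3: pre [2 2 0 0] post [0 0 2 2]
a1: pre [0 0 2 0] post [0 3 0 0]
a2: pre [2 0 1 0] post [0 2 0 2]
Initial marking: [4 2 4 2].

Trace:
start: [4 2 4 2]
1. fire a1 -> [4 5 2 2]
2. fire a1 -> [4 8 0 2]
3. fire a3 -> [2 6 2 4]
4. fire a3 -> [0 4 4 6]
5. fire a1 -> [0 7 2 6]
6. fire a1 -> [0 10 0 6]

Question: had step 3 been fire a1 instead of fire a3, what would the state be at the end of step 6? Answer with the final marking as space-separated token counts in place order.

(re-executing from step 3 with the substitution; state before step 3: [4 8 0 2])
3. fire a1 -> [4 8 0 2]
4. fire a3 -> [2 6 2 4]
5. fire a1 -> [2 9 0 4]
6. fire a1 -> [2 9 0 4]

2 9 0 4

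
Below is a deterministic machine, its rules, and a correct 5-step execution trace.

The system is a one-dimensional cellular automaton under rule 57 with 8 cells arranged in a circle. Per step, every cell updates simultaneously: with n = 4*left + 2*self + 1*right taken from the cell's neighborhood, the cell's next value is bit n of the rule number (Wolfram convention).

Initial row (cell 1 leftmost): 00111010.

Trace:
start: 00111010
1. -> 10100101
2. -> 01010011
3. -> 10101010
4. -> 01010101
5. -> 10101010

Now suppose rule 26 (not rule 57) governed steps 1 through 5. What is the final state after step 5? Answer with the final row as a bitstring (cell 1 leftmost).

(re-executing steps 1..5 under rule 26; state before step 1: 00111010)
1. -> 01100001
2. -> 01010010
3. -> 10001101
4. -> 01011001
5. -> 00010110

00010110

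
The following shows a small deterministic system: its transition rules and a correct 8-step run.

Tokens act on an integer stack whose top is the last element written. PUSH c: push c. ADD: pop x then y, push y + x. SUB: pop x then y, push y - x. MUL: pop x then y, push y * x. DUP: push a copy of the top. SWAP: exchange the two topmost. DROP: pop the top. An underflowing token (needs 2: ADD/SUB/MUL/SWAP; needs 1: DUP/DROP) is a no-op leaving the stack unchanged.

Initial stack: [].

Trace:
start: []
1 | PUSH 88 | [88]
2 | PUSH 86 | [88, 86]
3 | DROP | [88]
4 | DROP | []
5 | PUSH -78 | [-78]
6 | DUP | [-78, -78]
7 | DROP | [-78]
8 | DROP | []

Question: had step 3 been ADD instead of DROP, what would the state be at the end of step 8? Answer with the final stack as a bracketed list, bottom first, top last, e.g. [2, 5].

[]

(re-executing from step 3 with the substitution; state before step 3: [88, 86])
3 | ADD | [174]
4 | DROP | []
5 | PUSH -78 | [-78]
6 | DUP | [-78, -78]
7 | DROP | [-78]
8 | DROP | []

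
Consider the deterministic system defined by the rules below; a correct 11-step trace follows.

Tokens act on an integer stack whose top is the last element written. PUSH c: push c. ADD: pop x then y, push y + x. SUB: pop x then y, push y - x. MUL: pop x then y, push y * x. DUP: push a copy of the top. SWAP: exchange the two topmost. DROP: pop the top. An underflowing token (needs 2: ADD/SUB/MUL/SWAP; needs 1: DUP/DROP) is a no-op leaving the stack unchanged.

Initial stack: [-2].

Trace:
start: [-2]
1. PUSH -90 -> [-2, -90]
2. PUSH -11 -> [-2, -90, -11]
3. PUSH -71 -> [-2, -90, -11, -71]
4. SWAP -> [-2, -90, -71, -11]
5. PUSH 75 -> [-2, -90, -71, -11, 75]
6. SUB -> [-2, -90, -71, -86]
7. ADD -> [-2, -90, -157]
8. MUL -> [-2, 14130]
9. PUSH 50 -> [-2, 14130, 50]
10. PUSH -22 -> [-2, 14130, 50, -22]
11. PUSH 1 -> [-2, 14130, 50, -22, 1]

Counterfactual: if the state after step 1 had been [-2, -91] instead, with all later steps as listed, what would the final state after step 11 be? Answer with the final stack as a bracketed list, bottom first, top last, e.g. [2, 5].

[-2, 14287, 50, -22, 1]

state after step 1 := [-2, -91]
2. PUSH -11 -> [-2, -91, -11]
3. PUSH -71 -> [-2, -91, -11, -71]
4. SWAP -> [-2, -91, -71, -11]
5. PUSH 75 -> [-2, -91, -71, -11, 75]
6. SUB -> [-2, -91, -71, -86]
7. ADD -> [-2, -91, -157]
8. MUL -> [-2, 14287]
9. PUSH 50 -> [-2, 14287, 50]
10. PUSH -22 -> [-2, 14287, 50, -22]
11. PUSH 1 -> [-2, 14287, 50, -22, 1]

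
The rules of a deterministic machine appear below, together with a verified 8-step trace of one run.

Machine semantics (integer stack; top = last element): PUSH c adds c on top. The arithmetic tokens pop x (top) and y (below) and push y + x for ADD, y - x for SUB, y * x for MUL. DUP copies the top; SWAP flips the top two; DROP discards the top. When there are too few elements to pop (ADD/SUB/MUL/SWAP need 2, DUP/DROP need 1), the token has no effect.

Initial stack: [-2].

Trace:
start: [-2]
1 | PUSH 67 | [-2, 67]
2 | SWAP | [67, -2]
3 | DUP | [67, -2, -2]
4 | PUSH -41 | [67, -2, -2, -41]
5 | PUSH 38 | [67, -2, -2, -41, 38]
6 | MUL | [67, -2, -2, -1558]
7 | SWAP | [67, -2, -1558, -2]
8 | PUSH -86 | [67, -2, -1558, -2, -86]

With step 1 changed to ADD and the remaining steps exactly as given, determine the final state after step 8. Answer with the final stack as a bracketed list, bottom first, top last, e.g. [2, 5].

[-2, -1558, -2, -86]

(re-executing from step 1 with the substitution; state before step 1: [-2])
1 | ADD | [-2]
2 | SWAP | [-2]
3 | DUP | [-2, -2]
4 | PUSH -41 | [-2, -2, -41]
5 | PUSH 38 | [-2, -2, -41, 38]
6 | MUL | [-2, -2, -1558]
7 | SWAP | [-2, -1558, -2]
8 | PUSH -86 | [-2, -1558, -2, -86]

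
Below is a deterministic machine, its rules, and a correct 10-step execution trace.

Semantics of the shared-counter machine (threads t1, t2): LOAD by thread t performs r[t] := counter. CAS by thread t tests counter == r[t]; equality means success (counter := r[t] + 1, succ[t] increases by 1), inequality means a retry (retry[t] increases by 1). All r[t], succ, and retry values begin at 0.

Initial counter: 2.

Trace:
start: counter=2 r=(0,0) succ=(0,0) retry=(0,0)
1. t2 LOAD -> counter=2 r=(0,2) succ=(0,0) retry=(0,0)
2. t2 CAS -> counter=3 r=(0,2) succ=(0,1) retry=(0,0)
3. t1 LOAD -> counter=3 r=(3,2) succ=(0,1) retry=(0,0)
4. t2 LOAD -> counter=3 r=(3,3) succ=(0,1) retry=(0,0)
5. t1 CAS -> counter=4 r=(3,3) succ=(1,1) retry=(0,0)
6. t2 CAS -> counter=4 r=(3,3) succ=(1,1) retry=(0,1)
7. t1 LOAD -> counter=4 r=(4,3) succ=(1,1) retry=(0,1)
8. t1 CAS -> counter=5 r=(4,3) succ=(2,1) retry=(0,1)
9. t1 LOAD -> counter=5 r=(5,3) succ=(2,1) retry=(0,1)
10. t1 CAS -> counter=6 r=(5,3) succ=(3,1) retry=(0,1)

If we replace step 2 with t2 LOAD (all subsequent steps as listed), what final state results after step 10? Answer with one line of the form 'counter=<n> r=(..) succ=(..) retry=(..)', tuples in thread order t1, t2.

(re-executing from step 2 with the substitution; state before step 2: counter=2 r=(0,2) succ=(0,0) retry=(0,0))
2. t2 LOAD -> counter=2 r=(0,2) succ=(0,0) retry=(0,0)
3. t1 LOAD -> counter=2 r=(2,2) succ=(0,0) retry=(0,0)
4. t2 LOAD -> counter=2 r=(2,2) succ=(0,0) retry=(0,0)
5. t1 CAS -> counter=3 r=(2,2) succ=(1,0) retry=(0,0)
6. t2 CAS -> counter=3 r=(2,2) succ=(1,0) retry=(0,1)
7. t1 LOAD -> counter=3 r=(3,2) succ=(1,0) retry=(0,1)
8. t1 CAS -> counter=4 r=(3,2) succ=(2,0) retry=(0,1)
9. t1 LOAD -> counter=4 r=(4,2) succ=(2,0) retry=(0,1)
10. t1 CAS -> counter=5 r=(4,2) succ=(3,0) retry=(0,1)

counter=5 r=(4,2) succ=(3,0) retry=(0,1)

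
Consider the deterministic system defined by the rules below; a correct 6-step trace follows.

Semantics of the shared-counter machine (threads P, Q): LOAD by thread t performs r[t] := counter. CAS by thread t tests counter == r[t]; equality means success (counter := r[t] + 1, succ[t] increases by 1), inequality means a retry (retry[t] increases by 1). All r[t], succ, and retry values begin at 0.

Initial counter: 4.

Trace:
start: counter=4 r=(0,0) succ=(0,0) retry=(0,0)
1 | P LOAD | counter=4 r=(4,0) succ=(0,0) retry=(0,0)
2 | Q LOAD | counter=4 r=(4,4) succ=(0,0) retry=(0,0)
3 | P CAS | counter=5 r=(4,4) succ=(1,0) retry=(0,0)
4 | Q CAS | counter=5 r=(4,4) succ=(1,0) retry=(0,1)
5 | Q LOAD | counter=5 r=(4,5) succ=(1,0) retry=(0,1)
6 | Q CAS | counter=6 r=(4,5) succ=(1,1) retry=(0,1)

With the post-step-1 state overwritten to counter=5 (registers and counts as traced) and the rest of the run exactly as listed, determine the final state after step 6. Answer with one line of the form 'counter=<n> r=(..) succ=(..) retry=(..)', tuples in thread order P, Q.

state after step 1 := counter=5 r=(4,0) succ=(0,0) retry=(0,0)
2 | Q LOAD | counter=5 r=(4,5) succ=(0,0) retry=(0,0)
3 | P CAS | counter=5 r=(4,5) succ=(0,0) retry=(1,0)
4 | Q CAS | counter=6 r=(4,5) succ=(0,1) retry=(1,0)
5 | Q LOAD | counter=6 r=(4,6) succ=(0,1) retry=(1,0)
6 | Q CAS | counter=7 r=(4,6) succ=(0,2) retry=(1,0)

counter=7 r=(4,6) succ=(0,2) retry=(1,0)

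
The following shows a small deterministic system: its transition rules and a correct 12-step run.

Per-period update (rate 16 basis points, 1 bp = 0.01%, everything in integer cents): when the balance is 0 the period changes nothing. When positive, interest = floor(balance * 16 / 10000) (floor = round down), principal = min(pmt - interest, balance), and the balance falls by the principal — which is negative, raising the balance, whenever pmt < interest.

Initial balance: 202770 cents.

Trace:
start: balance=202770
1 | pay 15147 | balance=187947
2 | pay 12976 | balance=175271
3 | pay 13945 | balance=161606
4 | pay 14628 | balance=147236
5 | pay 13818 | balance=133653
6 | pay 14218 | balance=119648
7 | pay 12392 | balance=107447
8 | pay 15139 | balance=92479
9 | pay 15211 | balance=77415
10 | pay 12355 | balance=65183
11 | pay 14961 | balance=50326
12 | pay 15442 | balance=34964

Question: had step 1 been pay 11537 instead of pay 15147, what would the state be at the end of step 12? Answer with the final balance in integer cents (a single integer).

38640

(re-executing from step 1 with the substitution; state before step 1: balance=202770)
1 | pay 11537 | balance=191557
2 | pay 12976 | balance=178887
3 | pay 13945 | balance=165228
4 | pay 14628 | balance=150864
5 | pay 13818 | balance=137287
6 | pay 14218 | balance=123288
7 | pay 12392 | balance=111093
8 | pay 15139 | balance=96131
9 | pay 15211 | balance=81073
10 | pay 12355 | balance=68847
11 | pay 14961 | balance=53996
12 | pay 15442 | balance=38640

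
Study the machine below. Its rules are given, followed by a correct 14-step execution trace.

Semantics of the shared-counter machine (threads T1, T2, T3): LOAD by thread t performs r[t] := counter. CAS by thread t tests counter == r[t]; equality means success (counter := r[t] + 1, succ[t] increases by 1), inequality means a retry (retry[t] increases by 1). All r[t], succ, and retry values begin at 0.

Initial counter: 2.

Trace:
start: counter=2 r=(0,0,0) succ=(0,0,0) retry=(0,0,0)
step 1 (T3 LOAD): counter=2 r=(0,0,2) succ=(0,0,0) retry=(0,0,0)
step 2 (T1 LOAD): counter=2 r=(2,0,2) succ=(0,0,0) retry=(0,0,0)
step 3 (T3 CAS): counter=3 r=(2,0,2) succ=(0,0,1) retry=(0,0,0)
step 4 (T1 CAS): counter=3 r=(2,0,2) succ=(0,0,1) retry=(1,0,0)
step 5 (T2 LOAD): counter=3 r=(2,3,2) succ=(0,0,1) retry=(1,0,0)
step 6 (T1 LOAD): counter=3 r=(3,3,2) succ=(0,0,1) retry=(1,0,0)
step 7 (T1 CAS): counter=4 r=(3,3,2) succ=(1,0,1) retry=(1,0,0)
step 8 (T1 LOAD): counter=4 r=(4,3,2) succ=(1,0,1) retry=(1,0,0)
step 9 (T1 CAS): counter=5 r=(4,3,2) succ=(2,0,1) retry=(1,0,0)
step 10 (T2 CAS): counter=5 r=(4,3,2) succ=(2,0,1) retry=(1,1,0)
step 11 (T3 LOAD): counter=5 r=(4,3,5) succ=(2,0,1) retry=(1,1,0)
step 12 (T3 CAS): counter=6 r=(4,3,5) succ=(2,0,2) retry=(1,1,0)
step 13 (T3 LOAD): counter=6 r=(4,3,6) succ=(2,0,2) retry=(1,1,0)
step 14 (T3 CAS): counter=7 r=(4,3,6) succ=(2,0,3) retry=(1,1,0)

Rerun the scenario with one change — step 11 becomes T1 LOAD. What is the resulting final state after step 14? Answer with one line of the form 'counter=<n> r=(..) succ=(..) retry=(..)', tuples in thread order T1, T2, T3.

(re-executing from step 11 with the substitution; state before step 11: counter=5 r=(4,3,2) succ=(2,0,1) retry=(1,1,0))
step 11 (T1 LOAD): counter=5 r=(5,3,2) succ=(2,0,1) retry=(1,1,0)
step 12 (T3 CAS): counter=5 r=(5,3,2) succ=(2,0,1) retry=(1,1,1)
step 13 (T3 LOAD): counter=5 r=(5,3,5) succ=(2,0,1) retry=(1,1,1)
step 14 (T3 CAS): counter=6 r=(5,3,5) succ=(2,0,2) retry=(1,1,1)

counter=6 r=(5,3,5) succ=(2,0,2) retry=(1,1,1)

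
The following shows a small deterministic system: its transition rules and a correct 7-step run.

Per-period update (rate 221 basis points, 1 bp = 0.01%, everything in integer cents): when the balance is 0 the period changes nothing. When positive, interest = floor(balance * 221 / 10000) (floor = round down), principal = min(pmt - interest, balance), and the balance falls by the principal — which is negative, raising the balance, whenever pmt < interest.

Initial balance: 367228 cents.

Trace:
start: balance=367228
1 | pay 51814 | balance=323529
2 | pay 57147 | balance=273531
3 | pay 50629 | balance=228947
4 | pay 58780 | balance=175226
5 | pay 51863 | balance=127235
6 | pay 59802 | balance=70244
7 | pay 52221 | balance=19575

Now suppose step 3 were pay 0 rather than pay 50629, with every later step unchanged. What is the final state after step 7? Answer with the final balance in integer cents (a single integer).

(re-executing from step 3 with the substitution; state before step 3: balance=273531)
3 | pay 0 | balance=279576
4 | pay 58780 | balance=226974
5 | pay 51863 | balance=180127
6 | pay 59802 | balance=124305
7 | pay 52221 | balance=74831

74831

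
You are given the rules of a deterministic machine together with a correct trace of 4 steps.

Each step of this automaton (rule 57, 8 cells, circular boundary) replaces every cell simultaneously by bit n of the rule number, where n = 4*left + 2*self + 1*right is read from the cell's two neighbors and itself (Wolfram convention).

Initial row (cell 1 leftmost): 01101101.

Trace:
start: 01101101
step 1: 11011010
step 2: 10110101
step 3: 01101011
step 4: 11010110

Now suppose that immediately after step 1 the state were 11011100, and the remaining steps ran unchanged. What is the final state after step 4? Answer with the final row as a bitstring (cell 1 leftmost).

11010100

state after step 1 := 11011100
step 2: 10110010
step 3: 01101001
step 4: 11010100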